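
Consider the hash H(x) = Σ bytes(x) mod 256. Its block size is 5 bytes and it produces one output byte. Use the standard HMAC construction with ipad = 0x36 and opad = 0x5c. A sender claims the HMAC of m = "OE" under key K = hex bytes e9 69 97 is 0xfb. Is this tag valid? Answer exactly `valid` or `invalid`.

invalid

Key hex bytes e9 69 97 is 3 bytes ≤ B = 5; zero-pad to 5 bytes: K' = e9 69 97 00 00.
K' ⊕ ipad = df 5f a1 36 36; K' ⊕ opad = b5 35 cb 5c 5c.
Inner hash: sum = 223+95+161+54+54+79+69 = 735; mod 256 = 223 → df.
Outer hash (recomputed tag): sum = 181+53+203+92+92+223 = 844; mod 256 = 76 → 4c.
Recomputed tag = 4c; claimed = fb → mismatch.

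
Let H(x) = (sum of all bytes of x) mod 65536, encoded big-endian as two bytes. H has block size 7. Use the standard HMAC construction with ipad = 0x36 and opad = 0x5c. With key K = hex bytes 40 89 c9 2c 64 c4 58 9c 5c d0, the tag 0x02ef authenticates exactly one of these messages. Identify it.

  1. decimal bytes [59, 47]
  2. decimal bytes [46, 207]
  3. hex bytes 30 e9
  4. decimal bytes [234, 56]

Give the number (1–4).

Key hex bytes 40 89 c9 2c 64 c4 58 9c 5c d0 is 10 bytes > B = 7, so hash it first: H(key) = 05 06, then zero-pad to 7 bytes: K' = 05 06 00 00 00 00 00.
K' ⊕ ipad = 33 30 36 36 36 36 36; K' ⊕ opad = 59 5a 5c 5c 5c 5c 5c.
m1: inner = H(33 30 36 36 36 36 36 3b 2f) = 01 db; tag = H(59 5a 5c 5c 5c 5c 5c 01 db) = 035b
m2: inner = H(33 30 36 36 36 36 36 2e cf) = 02 6e; tag = H(59 5a 5c 5c 5c 5c 5c 02 6e) = 02ef ← matches
m3: inner = H(33 30 36 36 36 36 36 30 e9) = 02 8a; tag = H(59 5a 5c 5c 5c 5c 5c 02 8a) = 030b
m4: inner = H(33 30 36 36 36 36 36 ea 38) = 02 93; tag = H(59 5a 5c 5c 5c 5c 5c 02 93) = 0314

2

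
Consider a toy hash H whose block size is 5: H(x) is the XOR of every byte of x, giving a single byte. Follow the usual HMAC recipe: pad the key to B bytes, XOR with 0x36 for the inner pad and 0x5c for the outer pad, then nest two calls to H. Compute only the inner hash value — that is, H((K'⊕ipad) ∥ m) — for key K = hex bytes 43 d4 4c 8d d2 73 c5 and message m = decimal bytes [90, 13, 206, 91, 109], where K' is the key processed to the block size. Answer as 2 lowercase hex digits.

Key hex bytes 43 d4 4c 8d d2 73 c5 is 7 bytes > B = 5, so hash it first: H(key) = 32, then zero-pad to 5 bytes: K' = 32 00 00 00 00.
K' ⊕ ipad = 04 36 36 36 36.
Inner input = 04 36 36 36 36 ∥ 5a 0d ce 5b 6d.
Inner hash: XOR 04⊕36⊕36⊕36⊕36⊕5a⊕0d⊕ce⊕5b⊕6d = ab.

ab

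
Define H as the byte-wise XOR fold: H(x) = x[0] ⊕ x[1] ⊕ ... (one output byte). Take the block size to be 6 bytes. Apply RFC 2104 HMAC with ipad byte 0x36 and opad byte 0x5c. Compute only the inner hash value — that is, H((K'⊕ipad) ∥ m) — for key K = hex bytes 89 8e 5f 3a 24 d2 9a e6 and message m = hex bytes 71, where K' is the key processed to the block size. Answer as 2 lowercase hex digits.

99

Key hex bytes 89 8e 5f 3a 24 d2 9a e6 is 8 bytes > B = 6, so hash it first: H(key) = e8, then zero-pad to 6 bytes: K' = e8 00 00 00 00 00.
K' ⊕ ipad = de 36 36 36 36 36.
Inner input = de 36 36 36 36 36 ∥ 71.
Inner hash: XOR de⊕36⊕36⊕36⊕36⊕36⊕71 = 99.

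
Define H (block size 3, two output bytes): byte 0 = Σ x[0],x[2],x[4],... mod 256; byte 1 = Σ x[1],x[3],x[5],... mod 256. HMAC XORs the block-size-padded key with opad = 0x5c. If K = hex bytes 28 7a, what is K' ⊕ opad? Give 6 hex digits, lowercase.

74265c

Key hex bytes 28 7a is 2 bytes ≤ B = 3; zero-pad to 3 bytes: K' = 28 7a 00.
XOR each byte with 0x5c: 28⊕5c=74, 7a⊕5c=26, 00⊕5c=5c.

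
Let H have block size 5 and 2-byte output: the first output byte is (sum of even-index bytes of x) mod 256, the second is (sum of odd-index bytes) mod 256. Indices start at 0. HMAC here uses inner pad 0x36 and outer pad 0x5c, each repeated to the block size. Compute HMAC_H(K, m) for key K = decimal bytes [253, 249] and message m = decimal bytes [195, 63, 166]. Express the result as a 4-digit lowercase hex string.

c777

Key decimal bytes [253, 249] = fd f9 is 2 bytes ≤ B = 5; zero-pad to 5 bytes: K' = fd f9 00 00 00.
K' ⊕ ipad = cb cf 36 36 36.  K' ⊕ opad = a1 a5 5c 5c 5c.
Inner input = (K'⊕ipad) ∥ m = cb cf 36 36 36 ∥ c3 3f a6.
Inner hash: even-index sum = 374 mod 256 = 118; odd-index sum = 622 mod 256 = 110 → 76 6e.
Outer input = (K'⊕opad) ∥ inner = a1 a5 5c 5c 5c ∥ 76 6e.
Outer hash (tag): even-index sum = 455 mod 256 = 199; odd-index sum = 375 mod 256 = 119 → c7 77.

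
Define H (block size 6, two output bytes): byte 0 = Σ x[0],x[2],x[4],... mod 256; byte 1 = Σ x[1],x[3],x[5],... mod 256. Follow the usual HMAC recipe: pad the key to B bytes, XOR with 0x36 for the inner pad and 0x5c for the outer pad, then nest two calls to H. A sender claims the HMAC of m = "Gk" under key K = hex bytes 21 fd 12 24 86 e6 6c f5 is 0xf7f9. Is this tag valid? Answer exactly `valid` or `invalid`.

Key hex bytes 21 fd 12 24 86 e6 6c f5 is 8 bytes > B = 6, so hash it first: H(key) = 25 fc, then zero-pad to 6 bytes: K' = 25 fc 00 00 00 00.
K' ⊕ ipad = 13 ca 36 36 36 36; K' ⊕ opad = 79 a0 5c 5c 5c 5c.
Inner hash: even-index sum = 198 mod 256 = 198; odd-index sum = 417 mod 256 = 161 → c6 a1.
Outer hash (recomputed tag): even-index sum = 503 mod 256 = 247; odd-index sum = 505 mod 256 = 249 → f7 f9.
Recomputed tag = f7f9; claimed = f7f9 → match.

valid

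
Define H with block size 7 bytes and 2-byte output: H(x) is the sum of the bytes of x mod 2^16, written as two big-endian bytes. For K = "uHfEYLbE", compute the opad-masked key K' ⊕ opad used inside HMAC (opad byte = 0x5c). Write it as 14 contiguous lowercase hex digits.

5ee85c5c5c5c5c

Key "uHfEYLbE" = 75 48 66 45 59 4c 62 45 is 8 bytes > B = 7, so hash it first: H(key) = 02 b4, then zero-pad to 7 bytes: K' = 02 b4 00 00 00 00 00.
XOR each byte with 0x5c: 02⊕5c=5e, b4⊕5c=e8, 00⊕5c=5c, 00⊕5c=5c, 00⊕5c=5c, 00⊕5c=5c, 00⊕5c=5c.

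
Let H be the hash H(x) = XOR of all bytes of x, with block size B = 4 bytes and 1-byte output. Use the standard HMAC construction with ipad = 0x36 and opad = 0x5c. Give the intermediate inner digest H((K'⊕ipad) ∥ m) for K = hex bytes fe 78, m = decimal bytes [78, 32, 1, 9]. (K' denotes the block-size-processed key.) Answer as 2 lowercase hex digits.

e0

Key hex bytes fe 78 is 2 bytes ≤ B = 4; zero-pad to 4 bytes: K' = fe 78 00 00.
K' ⊕ ipad = c8 4e 36 36.
Inner input = c8 4e 36 36 ∥ 4e 20 01 09.
Inner hash: XOR c8⊕4e⊕36⊕36⊕4e⊕20⊕01⊕09 = e0.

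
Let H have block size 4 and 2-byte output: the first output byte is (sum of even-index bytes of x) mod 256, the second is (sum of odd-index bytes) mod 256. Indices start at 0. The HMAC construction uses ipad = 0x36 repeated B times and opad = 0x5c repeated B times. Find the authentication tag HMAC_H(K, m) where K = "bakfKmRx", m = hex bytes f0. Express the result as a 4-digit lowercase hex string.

141c

Key "bakfKmRx" = 62 61 6b 66 4b 6d 52 78 is 8 bytes > B = 4, so hash it first: H(key) = 6a ac, then zero-pad to 4 bytes: K' = 6a ac 00 00.
K' ⊕ ipad = 5c 9a 36 36.  K' ⊕ opad = 36 f0 5c 5c.
Inner input = (K'⊕ipad) ∥ m = 5c 9a 36 36 ∥ f0.
Inner hash: even-index sum = 386 mod 256 = 130; odd-index sum = 208 mod 256 = 208 → 82 d0.
Outer input = (K'⊕opad) ∥ inner = 36 f0 5c 5c ∥ 82 d0.
Outer hash (tag): even-index sum = 276 mod 256 = 20; odd-index sum = 540 mod 256 = 28 → 14 1c.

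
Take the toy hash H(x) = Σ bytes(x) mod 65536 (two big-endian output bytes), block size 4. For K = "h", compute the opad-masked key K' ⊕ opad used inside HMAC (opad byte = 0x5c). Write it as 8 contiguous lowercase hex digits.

345c5c5c

Key "h" = 68 is 1 byte ≤ B = 4; zero-pad to 4 bytes: K' = 68 00 00 00.
XOR each byte with 0x5c: 68⊕5c=34, 00⊕5c=5c, 00⊕5c=5c, 00⊕5c=5c.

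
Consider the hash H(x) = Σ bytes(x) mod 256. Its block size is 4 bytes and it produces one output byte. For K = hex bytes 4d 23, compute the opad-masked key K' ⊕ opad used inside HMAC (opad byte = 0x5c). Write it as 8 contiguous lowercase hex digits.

Key hex bytes 4d 23 is 2 bytes ≤ B = 4; zero-pad to 4 bytes: K' = 4d 23 00 00.
XOR each byte with 0x5c: 4d⊕5c=11, 23⊕5c=7f, 00⊕5c=5c, 00⊕5c=5c.

117f5c5c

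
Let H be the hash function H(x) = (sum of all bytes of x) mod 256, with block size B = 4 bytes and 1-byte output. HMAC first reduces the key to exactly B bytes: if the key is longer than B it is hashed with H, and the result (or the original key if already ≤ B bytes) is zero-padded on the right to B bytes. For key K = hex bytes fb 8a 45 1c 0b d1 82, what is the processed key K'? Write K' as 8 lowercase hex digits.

|K| = 7 > B = 4, so first hash the key.
H(K): sum = 251+138+69+28+11+209+130 = 836; mod 256 = 68 → 44.
Zero-pad H(K) = 44 to 4 bytes: K' = 44 00 00 00.

44000000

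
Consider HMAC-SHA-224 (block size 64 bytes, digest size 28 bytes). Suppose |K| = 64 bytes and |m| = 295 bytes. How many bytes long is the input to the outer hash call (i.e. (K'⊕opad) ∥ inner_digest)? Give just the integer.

Key is 64 ≤ 64 bytes, zero-padded: |K'| = 64.
Outer input = (K'⊕opad) ∥ H(inner) → 64 + 28 = 92 bytes.

92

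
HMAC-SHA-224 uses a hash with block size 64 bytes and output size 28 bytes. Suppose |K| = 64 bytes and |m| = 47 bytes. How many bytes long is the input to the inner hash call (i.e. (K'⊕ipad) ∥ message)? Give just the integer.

111

Key is 64 ≤ 64 bytes, zero-padded: |K'| = 64.
Inner input = (K'⊕ipad) ∥ m → 64 + 47 = 111 bytes.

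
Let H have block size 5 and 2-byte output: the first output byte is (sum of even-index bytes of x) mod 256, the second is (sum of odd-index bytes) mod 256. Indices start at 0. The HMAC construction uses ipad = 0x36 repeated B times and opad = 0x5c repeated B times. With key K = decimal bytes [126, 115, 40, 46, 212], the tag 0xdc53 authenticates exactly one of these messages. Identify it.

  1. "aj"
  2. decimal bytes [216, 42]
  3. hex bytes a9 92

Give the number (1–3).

Key decimal bytes [126, 115, 40, 46, 212] = 7e 73 28 2e d4 is exactly B = 5 bytes: K' = 7e 73 28 2e d4.
K' ⊕ ipad = 48 45 1e 18 e2; K' ⊕ opad = 22 2f 74 72 88.
m1: inner = H(48 45 1e 18 e2 61 6a) = b2 be; tag = H(22 2f 74 72 88 b2 be) = dc53 ← matches
m2: inner = H(48 45 1e 18 e2 d8 2a) = 72 35; tag = H(22 2f 74 72 88 72 35) = 5313
m3: inner = H(48 45 1e 18 e2 a9 92) = da 06; tag = H(22 2f 74 72 88 da 06) = 247b

1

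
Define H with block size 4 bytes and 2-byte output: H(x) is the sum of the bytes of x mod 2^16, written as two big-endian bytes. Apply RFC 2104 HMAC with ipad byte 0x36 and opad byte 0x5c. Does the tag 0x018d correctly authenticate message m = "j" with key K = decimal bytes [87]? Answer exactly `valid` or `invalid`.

Key decimal bytes [87] = 57 is 1 byte ≤ B = 4; zero-pad to 4 bytes: K' = 57 00 00 00.
K' ⊕ ipad = 61 36 36 36; K' ⊕ opad = 0b 5c 5c 5c.
Inner hash: sum = 97+54+54+54+106 = 365 → 01 6d.
Outer hash (recomputed tag): sum = 11+92+92+92+1+109 = 397 → 01 8d.
Recomputed tag = 018d; claimed = 018d → match.

valid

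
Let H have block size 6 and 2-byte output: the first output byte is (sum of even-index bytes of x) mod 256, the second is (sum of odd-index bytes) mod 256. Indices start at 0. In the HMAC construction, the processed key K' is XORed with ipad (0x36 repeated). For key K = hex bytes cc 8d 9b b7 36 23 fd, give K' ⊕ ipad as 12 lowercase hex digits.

Key hex bytes cc 8d 9b b7 36 23 fd is 7 bytes > B = 6, so hash it first: H(key) = 9a 67, then zero-pad to 6 bytes: K' = 9a 67 00 00 00 00.
XOR each byte with 0x36: 9a⊕36=ac, 67⊕36=51, 00⊕36=36, 00⊕36=36, 00⊕36=36, 00⊕36=36.

ac5136363636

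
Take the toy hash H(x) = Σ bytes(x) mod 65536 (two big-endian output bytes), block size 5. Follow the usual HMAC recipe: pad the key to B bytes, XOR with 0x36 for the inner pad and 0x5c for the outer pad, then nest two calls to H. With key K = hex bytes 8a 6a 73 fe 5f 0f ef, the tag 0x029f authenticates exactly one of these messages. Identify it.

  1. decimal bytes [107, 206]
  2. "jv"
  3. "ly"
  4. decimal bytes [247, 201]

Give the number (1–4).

Key hex bytes 8a 6a 73 fe 5f 0f ef is 7 bytes > B = 5, so hash it first: H(key) = 03 c2, then zero-pad to 5 bytes: K' = 03 c2 00 00 00.
K' ⊕ ipad = 35 f4 36 36 36; K' ⊕ opad = 5f 9e 5c 5c 5c.
m1: inner = H(35 f4 36 36 36 6b ce) = 03 04; tag = H(5f 9e 5c 5c 5c 03 04) = 0218
m2: inner = H(35 f4 36 36 36 6a 76) = 02 ab; tag = H(5f 9e 5c 5c 5c 02 ab) = 02be
m3: inner = H(35 f4 36 36 36 6c 79) = 02 b0; tag = H(5f 9e 5c 5c 5c 02 b0) = 02c3
m4: inner = H(35 f4 36 36 36 f7 c9) = 03 8b; tag = H(5f 9e 5c 5c 5c 03 8b) = 029f ← matches

4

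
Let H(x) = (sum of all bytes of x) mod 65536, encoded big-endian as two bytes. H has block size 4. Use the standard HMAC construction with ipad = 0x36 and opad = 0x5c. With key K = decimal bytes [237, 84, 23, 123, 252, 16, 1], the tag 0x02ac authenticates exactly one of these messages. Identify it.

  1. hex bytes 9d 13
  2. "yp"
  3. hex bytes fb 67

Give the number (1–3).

3

Key decimal bytes [237, 84, 23, 123, 252, 16, 1] = ed 54 17 7b fc 10 01 is 7 bytes > B = 4, so hash it first: H(key) = 02 e0, then zero-pad to 4 bytes: K' = 02 e0 00 00.
K' ⊕ ipad = 34 d6 36 36; K' ⊕ opad = 5e bc 5c 5c.
m1: inner = H(34 d6 36 36 9d 13) = 02 26; tag = H(5e bc 5c 5c 02 26) = 01fa
m2: inner = H(34 d6 36 36 79 70) = 02 5f; tag = H(5e bc 5c 5c 02 5f) = 0233
m3: inner = H(34 d6 36 36 fb 67) = 02 d8; tag = H(5e bc 5c 5c 02 d8) = 02ac ← matches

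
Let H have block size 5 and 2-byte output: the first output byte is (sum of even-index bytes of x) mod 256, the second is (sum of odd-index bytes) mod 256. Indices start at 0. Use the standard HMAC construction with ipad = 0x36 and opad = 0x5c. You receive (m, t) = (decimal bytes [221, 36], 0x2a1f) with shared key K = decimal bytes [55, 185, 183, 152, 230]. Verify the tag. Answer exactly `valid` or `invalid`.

Key decimal bytes [55, 185, 183, 152, 230] = 37 b9 b7 98 e6 is exactly B = 5 bytes: K' = 37 b9 b7 98 e6.
K' ⊕ ipad = 01 8f 81 ae d0; K' ⊕ opad = 6b e5 eb c4 ba.
Inner hash: even-index sum = 374 mod 256 = 118; odd-index sum = 538 mod 256 = 26 → 76 1a.
Outer hash (recomputed tag): even-index sum = 554 mod 256 = 42; odd-index sum = 543 mod 256 = 31 → 2a 1f.
Recomputed tag = 2a1f; claimed = 2a1f → match.

valid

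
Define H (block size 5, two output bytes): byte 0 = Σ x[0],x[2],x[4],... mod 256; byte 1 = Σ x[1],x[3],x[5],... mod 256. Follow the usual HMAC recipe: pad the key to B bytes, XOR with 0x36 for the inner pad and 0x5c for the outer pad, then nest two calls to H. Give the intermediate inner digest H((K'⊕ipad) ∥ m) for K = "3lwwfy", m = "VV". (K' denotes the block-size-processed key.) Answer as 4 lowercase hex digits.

e8f6

Key "3lwwfy" = 33 6c 77 77 66 79 is 6 bytes > B = 5, so hash it first: H(key) = 10 5c, then zero-pad to 5 bytes: K' = 10 5c 00 00 00.
K' ⊕ ipad = 26 6a 36 36 36.
Inner input = 26 6a 36 36 36 ∥ 56 56.
Inner hash: even-index sum = 232 mod 256 = 232; odd-index sum = 246 mod 256 = 246 → e8 f6.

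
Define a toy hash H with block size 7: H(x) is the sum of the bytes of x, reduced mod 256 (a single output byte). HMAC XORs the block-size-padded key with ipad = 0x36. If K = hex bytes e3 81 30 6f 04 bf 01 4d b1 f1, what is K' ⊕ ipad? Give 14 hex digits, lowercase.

Key hex bytes e3 81 30 6f 04 bf 01 4d b1 f1 is 10 bytes > B = 7, so hash it first: H(key) = b6, then zero-pad to 7 bytes: K' = b6 00 00 00 00 00 00.
XOR each byte with 0x36: b6⊕36=80, 00⊕36=36, 00⊕36=36, 00⊕36=36, 00⊕36=36, 00⊕36=36, 00⊕36=36.

80363636363636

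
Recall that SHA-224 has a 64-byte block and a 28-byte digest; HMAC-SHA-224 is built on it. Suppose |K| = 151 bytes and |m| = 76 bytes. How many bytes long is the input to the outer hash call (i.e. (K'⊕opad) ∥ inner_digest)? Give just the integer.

Key is 151 > 64 bytes, so it is hashed to 28 bytes then zero-padded to 64: |K'| = 64.
Outer input = (K'⊕opad) ∥ H(inner) → 64 + 28 = 92 bytes.

92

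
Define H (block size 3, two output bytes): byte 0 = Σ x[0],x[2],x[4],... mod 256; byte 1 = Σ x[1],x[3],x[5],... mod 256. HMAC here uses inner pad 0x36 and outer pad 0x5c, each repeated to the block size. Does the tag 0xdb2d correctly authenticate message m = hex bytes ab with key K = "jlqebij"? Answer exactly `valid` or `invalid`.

invalid

Key "jlqebij" = 6a 6c 71 65 62 69 6a is 7 bytes > B = 3, so hash it first: H(key) = a7 3a, then zero-pad to 3 bytes: K' = a7 3a 00.
K' ⊕ ipad = 91 0c 36; K' ⊕ opad = fb 66 5c.
Inner hash: even-index sum = 199 mod 256 = 199; odd-index sum = 183 mod 256 = 183 → c7 b7.
Outer hash (recomputed tag): even-index sum = 526 mod 256 = 14; odd-index sum = 301 mod 256 = 45 → 0e 2d.
Recomputed tag = 0e2d; claimed = db2d → mismatch.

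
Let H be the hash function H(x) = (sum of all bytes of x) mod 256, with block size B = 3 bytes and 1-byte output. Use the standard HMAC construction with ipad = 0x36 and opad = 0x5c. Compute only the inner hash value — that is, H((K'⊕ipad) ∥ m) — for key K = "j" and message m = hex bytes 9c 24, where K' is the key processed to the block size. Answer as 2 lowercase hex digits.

88

Key "j" = 6a is 1 byte ≤ B = 3; zero-pad to 3 bytes: K' = 6a 00 00.
K' ⊕ ipad = 5c 36 36.
Inner input = 5c 36 36 ∥ 9c 24.
Inner hash: sum = 92+54+54+156+36 = 392; mod 256 = 136 → 88.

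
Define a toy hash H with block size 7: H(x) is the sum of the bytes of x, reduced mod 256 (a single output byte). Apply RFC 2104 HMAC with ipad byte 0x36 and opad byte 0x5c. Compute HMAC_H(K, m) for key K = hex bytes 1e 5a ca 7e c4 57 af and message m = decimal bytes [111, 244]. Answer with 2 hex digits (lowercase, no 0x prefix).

Key hex bytes 1e 5a ca 7e c4 57 af is exactly B = 7 bytes: K' = 1e 5a ca 7e c4 57 af.
K' ⊕ ipad = 28 6c fc 48 f2 61 99.  K' ⊕ opad = 42 06 96 22 98 0b f3.
Inner input = (K'⊕ipad) ∥ m = 28 6c fc 48 f2 61 99 ∥ 6f f4.
Inner hash: sum = 40+108+252+72+242+97+153+111+244 = 1319; mod 256 = 39 → 27.
Outer input = (K'⊕opad) ∥ inner = 42 06 96 22 98 0b f3 ∥ 27.
Outer hash (tag): sum = 66+6+150+34+152+11+243+39 = 701; mod 256 = 189 → bd.

bd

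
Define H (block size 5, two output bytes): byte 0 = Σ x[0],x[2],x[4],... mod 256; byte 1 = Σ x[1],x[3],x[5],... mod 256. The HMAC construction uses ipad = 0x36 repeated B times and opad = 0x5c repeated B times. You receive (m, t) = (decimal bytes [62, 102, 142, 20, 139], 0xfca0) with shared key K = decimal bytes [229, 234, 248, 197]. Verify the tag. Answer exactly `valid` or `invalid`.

Key decimal bytes [229, 234, 248, 197] = e5 ea f8 c5 is 4 bytes ≤ B = 5; zero-pad to 5 bytes: K' = e5 ea f8 c5 00.
K' ⊕ ipad = d3 dc ce f3 36; K' ⊕ opad = b9 b6 a4 99 5c.
Inner hash: even-index sum = 593 mod 256 = 81; odd-index sum = 806 mod 256 = 38 → 51 26.
Outer hash (recomputed tag): even-index sum = 479 mod 256 = 223; odd-index sum = 416 mod 256 = 160 → df a0.
Recomputed tag = dfa0; claimed = fca0 → mismatch.

invalid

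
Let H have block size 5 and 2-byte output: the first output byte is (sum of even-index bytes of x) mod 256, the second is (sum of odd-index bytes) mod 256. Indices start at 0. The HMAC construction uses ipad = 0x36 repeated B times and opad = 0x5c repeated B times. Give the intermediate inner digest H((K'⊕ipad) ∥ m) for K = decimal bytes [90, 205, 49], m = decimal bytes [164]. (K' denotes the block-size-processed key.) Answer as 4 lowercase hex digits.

Key decimal bytes [90, 205, 49] = 5a cd 31 is 3 bytes ≤ B = 5; zero-pad to 5 bytes: K' = 5a cd 31 00 00.
K' ⊕ ipad = 6c fb 07 36 36.
Inner input = 6c fb 07 36 36 ∥ a4.
Inner hash: even-index sum = 169 mod 256 = 169; odd-index sum = 469 mod 256 = 213 → a9 d5.

a9d5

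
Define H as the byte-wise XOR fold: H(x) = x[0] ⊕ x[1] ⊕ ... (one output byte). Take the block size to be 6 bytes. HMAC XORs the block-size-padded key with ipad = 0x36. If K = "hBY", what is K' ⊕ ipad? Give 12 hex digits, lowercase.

5e746f363636

Key "hBY" = 68 42 59 is 3 bytes ≤ B = 6; zero-pad to 6 bytes: K' = 68 42 59 00 00 00.
XOR each byte with 0x36: 68⊕36=5e, 42⊕36=74, 59⊕36=6f, 00⊕36=36, 00⊕36=36, 00⊕36=36.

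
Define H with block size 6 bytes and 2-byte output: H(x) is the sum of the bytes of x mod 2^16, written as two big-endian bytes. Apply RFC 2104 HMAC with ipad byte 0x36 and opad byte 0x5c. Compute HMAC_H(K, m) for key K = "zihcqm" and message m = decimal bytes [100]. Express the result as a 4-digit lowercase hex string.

Key "zihcqm" = 7a 69 68 63 71 6d is exactly B = 6 bytes: K' = 7a 69 68 63 71 6d.
K' ⊕ ipad = 4c 5f 5e 55 47 5b.  K' ⊕ opad = 26 35 34 3f 2d 31.
Inner input = (K'⊕ipad) ∥ m = 4c 5f 5e 55 47 5b ∥ 64.
Inner hash: sum = 76+95+94+85+71+91+100 = 612 → 02 64.
Outer input = (K'⊕opad) ∥ inner = 26 35 34 3f 2d 31 ∥ 02 64.
Outer hash (tag): sum = 38+53+52+63+45+49+2+100 = 402 → 01 92.

0192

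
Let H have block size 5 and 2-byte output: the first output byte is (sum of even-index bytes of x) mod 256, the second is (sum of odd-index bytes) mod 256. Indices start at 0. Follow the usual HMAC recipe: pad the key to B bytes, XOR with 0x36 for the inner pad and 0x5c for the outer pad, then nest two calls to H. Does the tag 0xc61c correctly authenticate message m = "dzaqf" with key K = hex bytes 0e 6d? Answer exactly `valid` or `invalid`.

Key hex bytes 0e 6d is 2 bytes ≤ B = 5; zero-pad to 5 bytes: K' = 0e 6d 00 00 00.
K' ⊕ ipad = 38 5b 36 36 36; K' ⊕ opad = 52 31 5c 5c 5c.
Inner hash: even-index sum = 399 mod 256 = 143; odd-index sum = 444 mod 256 = 188 → 8f bc.
Outer hash (recomputed tag): even-index sum = 454 mod 256 = 198; odd-index sum = 284 mod 256 = 28 → c6 1c.
Recomputed tag = c61c; claimed = c61c → match.

valid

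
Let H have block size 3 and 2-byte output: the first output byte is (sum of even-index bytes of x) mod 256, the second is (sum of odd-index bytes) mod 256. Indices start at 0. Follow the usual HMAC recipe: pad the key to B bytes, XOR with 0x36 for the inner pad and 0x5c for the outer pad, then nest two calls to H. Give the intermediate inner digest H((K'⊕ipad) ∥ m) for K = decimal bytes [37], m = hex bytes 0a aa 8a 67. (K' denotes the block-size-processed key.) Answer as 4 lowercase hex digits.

5aca

Key decimal bytes [37] = 25 is 1 byte ≤ B = 3; zero-pad to 3 bytes: K' = 25 00 00.
K' ⊕ ipad = 13 36 36.
Inner input = 13 36 36 ∥ 0a aa 8a 67.
Inner hash: even-index sum = 346 mod 256 = 90; odd-index sum = 202 mod 256 = 202 → 5a ca.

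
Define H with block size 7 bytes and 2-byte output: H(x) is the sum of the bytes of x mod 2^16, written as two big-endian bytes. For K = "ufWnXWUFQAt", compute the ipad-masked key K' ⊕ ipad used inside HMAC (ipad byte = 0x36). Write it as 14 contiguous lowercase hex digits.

35c63636363636

Key "ufWnXWUFQAt" = 75 66 57 6e 58 57 55 46 51 41 74 is 11 bytes > B = 7, so hash it first: H(key) = 03 f0, then zero-pad to 7 bytes: K' = 03 f0 00 00 00 00 00.
XOR each byte with 0x36: 03⊕36=35, f0⊕36=c6, 00⊕36=36, 00⊕36=36, 00⊕36=36, 00⊕36=36, 00⊕36=36.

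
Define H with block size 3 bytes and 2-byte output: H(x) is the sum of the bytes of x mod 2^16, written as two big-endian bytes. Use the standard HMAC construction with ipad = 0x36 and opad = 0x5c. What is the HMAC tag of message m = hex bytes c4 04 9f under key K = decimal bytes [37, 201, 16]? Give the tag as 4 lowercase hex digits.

01fb

Key decimal bytes [37, 201, 16] = 25 c9 10 is exactly B = 3 bytes: K' = 25 c9 10.
K' ⊕ ipad = 13 ff 26.  K' ⊕ opad = 79 95 4c.
Inner input = (K'⊕ipad) ∥ m = 13 ff 26 ∥ c4 04 9f.
Inner hash: sum = 19+255+38+196+4+159 = 671 → 02 9f.
Outer input = (K'⊕opad) ∥ inner = 79 95 4c ∥ 02 9f.
Outer hash (tag): sum = 121+149+76+2+159 = 507 → 01 fb.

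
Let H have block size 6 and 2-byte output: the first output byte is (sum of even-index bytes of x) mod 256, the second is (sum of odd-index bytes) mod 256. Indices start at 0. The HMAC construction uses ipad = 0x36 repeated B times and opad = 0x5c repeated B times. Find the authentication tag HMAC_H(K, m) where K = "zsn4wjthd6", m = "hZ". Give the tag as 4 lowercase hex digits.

f80a

Key "zsn4wjthd6" = 7a 73 6e 34 77 6a 74 68 64 36 is 10 bytes > B = 6, so hash it first: H(key) = 37 af, then zero-pad to 6 bytes: K' = 37 af 00 00 00 00.
K' ⊕ ipad = 01 99 36 36 36 36.  K' ⊕ opad = 6b f3 5c 5c 5c 5c.
Inner input = (K'⊕ipad) ∥ m = 01 99 36 36 36 36 ∥ 68 5a.
Inner hash: even-index sum = 213 mod 256 = 213; odd-index sum = 351 mod 256 = 95 → d5 5f.
Outer input = (K'⊕opad) ∥ inner = 6b f3 5c 5c 5c 5c ∥ d5 5f.
Outer hash (tag): even-index sum = 504 mod 256 = 248; odd-index sum = 522 mod 256 = 10 → f8 0a.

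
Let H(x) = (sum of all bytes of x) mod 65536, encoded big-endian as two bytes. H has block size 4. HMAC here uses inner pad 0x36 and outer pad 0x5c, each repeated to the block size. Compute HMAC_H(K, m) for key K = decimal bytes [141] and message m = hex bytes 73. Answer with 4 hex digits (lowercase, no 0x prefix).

Key decimal bytes [141] = 8d is 1 byte ≤ B = 4; zero-pad to 4 bytes: K' = 8d 00 00 00.
K' ⊕ ipad = bb 36 36 36.  K' ⊕ opad = d1 5c 5c 5c.
Inner input = (K'⊕ipad) ∥ m = bb 36 36 36 ∥ 73.
Inner hash: sum = 187+54+54+54+115 = 464 → 01 d0.
Outer input = (K'⊕opad) ∥ inner = d1 5c 5c 5c ∥ 01 d0.
Outer hash (tag): sum = 209+92+92+92+1+208 = 694 → 02 b6.

02b6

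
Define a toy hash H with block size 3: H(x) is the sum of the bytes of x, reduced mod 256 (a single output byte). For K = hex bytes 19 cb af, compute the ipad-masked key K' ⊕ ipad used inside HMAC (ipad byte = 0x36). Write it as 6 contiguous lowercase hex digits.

Key hex bytes 19 cb af is exactly B = 3 bytes: K' = 19 cb af.
XOR each byte with 0x36: 19⊕36=2f, cb⊕36=fd, af⊕36=99.

2ffd99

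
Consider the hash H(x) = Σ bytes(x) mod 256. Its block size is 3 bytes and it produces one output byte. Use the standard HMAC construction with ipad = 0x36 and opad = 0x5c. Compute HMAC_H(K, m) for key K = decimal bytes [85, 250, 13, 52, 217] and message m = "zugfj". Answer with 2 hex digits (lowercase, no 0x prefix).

Key decimal bytes [85, 250, 13, 52, 217] = 55 fa 0d 34 d9 is 5 bytes > B = 3, so hash it first: H(key) = 69, then zero-pad to 3 bytes: K' = 69 00 00.
K' ⊕ ipad = 5f 36 36.  K' ⊕ opad = 35 5c 5c.
Inner input = (K'⊕ipad) ∥ m = 5f 36 36 ∥ 7a 75 67 66 6a.
Inner hash: sum = 95+54+54+122+117+103+102+106 = 753; mod 256 = 241 → f1.
Outer input = (K'⊕opad) ∥ inner = 35 5c 5c ∥ f1.
Outer hash (tag): sum = 53+92+92+241 = 478; mod 256 = 222 → de.

de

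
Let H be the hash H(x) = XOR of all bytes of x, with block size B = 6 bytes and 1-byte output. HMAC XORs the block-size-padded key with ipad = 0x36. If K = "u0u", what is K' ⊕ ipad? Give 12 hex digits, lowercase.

Key "u0u" = 75 30 75 is 3 bytes ≤ B = 6; zero-pad to 6 bytes: K' = 75 30 75 00 00 00.
XOR each byte with 0x36: 75⊕36=43, 30⊕36=06, 75⊕36=43, 00⊕36=36, 00⊕36=36, 00⊕36=36.

430643363636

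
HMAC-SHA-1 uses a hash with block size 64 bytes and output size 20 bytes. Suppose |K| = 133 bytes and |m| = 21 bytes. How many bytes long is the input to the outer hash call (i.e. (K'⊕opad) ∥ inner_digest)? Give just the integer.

84

Key is 133 > 64 bytes, so it is hashed to 20 bytes then zero-padded to 64: |K'| = 64.
Outer input = (K'⊕opad) ∥ H(inner) → 64 + 20 = 84 bytes.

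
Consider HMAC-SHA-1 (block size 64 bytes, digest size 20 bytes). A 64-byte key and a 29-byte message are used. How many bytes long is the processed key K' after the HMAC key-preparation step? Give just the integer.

64

Key is 64 ≤ 64 bytes, zero-padded: |K'| = 64.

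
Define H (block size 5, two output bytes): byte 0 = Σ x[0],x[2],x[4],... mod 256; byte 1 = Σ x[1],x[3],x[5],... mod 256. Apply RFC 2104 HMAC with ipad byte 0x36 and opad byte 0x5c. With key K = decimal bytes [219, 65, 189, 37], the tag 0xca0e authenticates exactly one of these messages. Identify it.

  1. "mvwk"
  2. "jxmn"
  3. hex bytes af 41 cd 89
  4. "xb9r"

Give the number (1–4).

3

Key decimal bytes [219, 65, 189, 37] = db 41 bd 25 is 4 bytes ≤ B = 5; zero-pad to 5 bytes: K' = db 41 bd 25 00.
K' ⊕ ipad = ed 77 8b 13 36; K' ⊕ opad = 87 1d e1 79 5c.
m1: inner = H(ed 77 8b 13 36 6d 76 77 6b) = 8f 6e; tag = H(87 1d e1 79 5c 8f 6e) = 3225
m2: inner = H(ed 77 8b 13 36 6a 78 6d 6e) = 94 61; tag = H(87 1d e1 79 5c 94 61) = 252a
m3: inner = H(ed 77 8b 13 36 af 41 cd 89) = 78 06; tag = H(87 1d e1 79 5c 78 06) = ca0e ← matches
m4: inner = H(ed 77 8b 13 36 78 62 39 72) = 82 3b; tag = H(87 1d e1 79 5c 82 3b) = ff18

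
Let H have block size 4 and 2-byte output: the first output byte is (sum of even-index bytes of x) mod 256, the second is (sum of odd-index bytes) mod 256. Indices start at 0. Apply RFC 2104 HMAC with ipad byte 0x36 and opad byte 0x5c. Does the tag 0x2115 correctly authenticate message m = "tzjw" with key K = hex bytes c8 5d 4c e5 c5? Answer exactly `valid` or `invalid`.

invalid

Key hex bytes c8 5d 4c e5 c5 is 5 bytes > B = 4, so hash it first: H(key) = d9 42, then zero-pad to 4 bytes: K' = d9 42 00 00.
K' ⊕ ipad = ef 74 36 36; K' ⊕ opad = 85 1e 5c 5c.
Inner hash: even-index sum = 515 mod 256 = 3; odd-index sum = 411 mod 256 = 155 → 03 9b.
Outer hash (recomputed tag): even-index sum = 228 mod 256 = 228; odd-index sum = 277 mod 256 = 21 → e4 15.
Recomputed tag = e415; claimed = 2115 → mismatch.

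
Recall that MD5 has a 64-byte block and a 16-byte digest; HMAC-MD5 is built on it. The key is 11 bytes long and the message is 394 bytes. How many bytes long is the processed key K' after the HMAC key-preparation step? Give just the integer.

Key is 11 ≤ 64 bytes, zero-padded: |K'| = 64.

64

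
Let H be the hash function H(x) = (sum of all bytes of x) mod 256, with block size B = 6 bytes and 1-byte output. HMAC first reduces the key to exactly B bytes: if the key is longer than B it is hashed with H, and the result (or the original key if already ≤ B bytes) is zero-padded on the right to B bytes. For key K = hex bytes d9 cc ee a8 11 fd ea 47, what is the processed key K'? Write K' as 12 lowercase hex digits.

7a0000000000

|K| = 8 > B = 6, so first hash the key.
H(K): sum = 217+204+238+168+17+253+234+71 = 1402; mod 256 = 122 → 7a.
Zero-pad H(K) = 7a to 6 bytes: K' = 7a 00 00 00 00 00.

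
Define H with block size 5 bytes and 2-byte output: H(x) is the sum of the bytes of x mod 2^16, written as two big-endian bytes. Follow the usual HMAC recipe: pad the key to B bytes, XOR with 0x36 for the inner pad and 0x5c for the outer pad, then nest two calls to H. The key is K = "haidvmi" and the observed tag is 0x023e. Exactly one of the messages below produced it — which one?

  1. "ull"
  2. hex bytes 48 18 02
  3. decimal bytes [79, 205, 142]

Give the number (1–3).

Key "haidvmi" = 68 61 69 64 76 6d 69 is 7 bytes > B = 5, so hash it first: H(key) = 02 e2, then zero-pad to 5 bytes: K' = 02 e2 00 00 00.
K' ⊕ ipad = 34 d4 36 36 36; K' ⊕ opad = 5e be 5c 5c 5c.
m1: inner = H(34 d4 36 36 36 75 6c 6c) = 02 f7; tag = H(5e be 5c 5c 5c 02 f7) = 0329
m2: inner = H(34 d4 36 36 36 48 18 02) = 02 0c; tag = H(5e be 5c 5c 5c 02 0c) = 023e ← matches
m3: inner = H(34 d4 36 36 36 4f cd 8e) = 03 54; tag = H(5e be 5c 5c 5c 03 54) = 0287

2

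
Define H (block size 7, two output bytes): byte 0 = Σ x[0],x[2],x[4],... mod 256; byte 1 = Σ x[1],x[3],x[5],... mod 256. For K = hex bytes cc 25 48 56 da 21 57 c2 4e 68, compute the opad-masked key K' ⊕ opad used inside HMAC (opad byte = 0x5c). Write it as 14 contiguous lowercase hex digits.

Key hex bytes cc 25 48 56 da 21 57 c2 4e 68 is 10 bytes > B = 7, so hash it first: H(key) = 93 c6, then zero-pad to 7 bytes: K' = 93 c6 00 00 00 00 00.
XOR each byte with 0x5c: 93⊕5c=cf, c6⊕5c=9a, 00⊕5c=5c, 00⊕5c=5c, 00⊕5c=5c, 00⊕5c=5c, 00⊕5c=5c.

cf9a5c5c5c5c5c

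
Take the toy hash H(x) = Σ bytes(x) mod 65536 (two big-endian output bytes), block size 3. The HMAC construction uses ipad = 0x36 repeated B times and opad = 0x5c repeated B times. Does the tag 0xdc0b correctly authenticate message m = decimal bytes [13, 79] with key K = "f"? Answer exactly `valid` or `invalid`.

Key "f" = 66 is 1 byte ≤ B = 3; zero-pad to 3 bytes: K' = 66 00 00.
K' ⊕ ipad = 50 36 36; K' ⊕ opad = 3a 5c 5c.
Inner hash: sum = 80+54+54+13+79 = 280 → 01 18.
Outer hash (recomputed tag): sum = 58+92+92+1+24 = 267 → 01 0b.
Recomputed tag = 010b; claimed = dc0b → mismatch.

invalid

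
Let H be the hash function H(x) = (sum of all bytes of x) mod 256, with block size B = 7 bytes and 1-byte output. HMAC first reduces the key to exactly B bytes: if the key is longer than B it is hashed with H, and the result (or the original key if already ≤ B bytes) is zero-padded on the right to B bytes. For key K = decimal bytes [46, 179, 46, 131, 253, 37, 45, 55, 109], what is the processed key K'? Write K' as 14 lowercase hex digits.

|K| = 9 > B = 7, so first hash the key.
H(K): sum = 46+179+46+131+253+37+45+55+109 = 901; mod 256 = 133 → 85.
Zero-pad H(K) = 85 to 7 bytes: K' = 85 00 00 00 00 00 00.

85000000000000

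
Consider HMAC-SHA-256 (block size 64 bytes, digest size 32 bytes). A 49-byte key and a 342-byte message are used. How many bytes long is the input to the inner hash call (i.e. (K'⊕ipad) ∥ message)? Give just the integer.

406

Key is 49 ≤ 64 bytes, zero-padded: |K'| = 64.
Inner input = (K'⊕ipad) ∥ m → 64 + 342 = 406 bytes.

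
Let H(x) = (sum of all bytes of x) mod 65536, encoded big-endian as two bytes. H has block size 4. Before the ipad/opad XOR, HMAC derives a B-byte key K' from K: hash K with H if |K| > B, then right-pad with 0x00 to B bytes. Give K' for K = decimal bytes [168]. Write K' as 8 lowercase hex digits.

a8000000

Key decimal bytes [168] = a8 is 1 byte ≤ B = 4; zero-pad to 4 bytes: K' = a8 00 00 00.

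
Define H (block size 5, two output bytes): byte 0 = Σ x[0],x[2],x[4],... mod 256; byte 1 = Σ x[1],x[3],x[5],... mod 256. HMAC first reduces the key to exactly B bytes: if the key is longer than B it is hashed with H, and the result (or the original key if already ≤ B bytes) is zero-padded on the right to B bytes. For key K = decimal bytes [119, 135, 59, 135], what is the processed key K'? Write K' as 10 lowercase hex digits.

Key decimal bytes [119, 135, 59, 135] = 77 87 3b 87 is 4 bytes ≤ B = 5; zero-pad to 5 bytes: K' = 77 87 3b 87 00.

77873b8700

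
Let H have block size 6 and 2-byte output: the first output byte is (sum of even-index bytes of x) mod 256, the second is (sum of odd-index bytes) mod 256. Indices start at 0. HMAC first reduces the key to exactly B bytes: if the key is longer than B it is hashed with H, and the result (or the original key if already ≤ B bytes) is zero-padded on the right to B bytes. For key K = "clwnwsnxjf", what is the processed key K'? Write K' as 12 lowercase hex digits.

292b00000000

|K| = 10 > B = 6, so first hash the key.
H(K): even-index sum = 553 mod 256 = 41; odd-index sum = 555 mod 256 = 43 → 29 2b.
Zero-pad H(K) = 29 2b to 6 bytes: K' = 29 2b 00 00 00 00.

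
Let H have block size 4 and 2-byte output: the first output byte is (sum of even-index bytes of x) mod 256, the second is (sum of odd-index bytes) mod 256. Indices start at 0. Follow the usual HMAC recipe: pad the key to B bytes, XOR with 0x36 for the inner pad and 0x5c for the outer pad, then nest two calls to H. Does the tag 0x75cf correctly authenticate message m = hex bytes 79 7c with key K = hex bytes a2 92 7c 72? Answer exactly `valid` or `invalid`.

invalid

Key hex bytes a2 92 7c 72 is exactly B = 4 bytes: K' = a2 92 7c 72.
K' ⊕ ipad = 94 a4 4a 44; K' ⊕ opad = fe ce 20 2e.
Inner hash: even-index sum = 343 mod 256 = 87; odd-index sum = 356 mod 256 = 100 → 57 64.
Outer hash (recomputed tag): even-index sum = 373 mod 256 = 117; odd-index sum = 352 mod 256 = 96 → 75 60.
Recomputed tag = 7560; claimed = 75cf → mismatch.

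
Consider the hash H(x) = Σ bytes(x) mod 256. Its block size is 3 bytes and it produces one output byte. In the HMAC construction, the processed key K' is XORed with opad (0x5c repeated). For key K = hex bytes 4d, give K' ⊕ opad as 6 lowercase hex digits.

115c5c

Key hex bytes 4d is 1 byte ≤ B = 3; zero-pad to 3 bytes: K' = 4d 00 00.
XOR each byte with 0x5c: 4d⊕5c=11, 00⊕5c=5c, 00⊕5c=5c.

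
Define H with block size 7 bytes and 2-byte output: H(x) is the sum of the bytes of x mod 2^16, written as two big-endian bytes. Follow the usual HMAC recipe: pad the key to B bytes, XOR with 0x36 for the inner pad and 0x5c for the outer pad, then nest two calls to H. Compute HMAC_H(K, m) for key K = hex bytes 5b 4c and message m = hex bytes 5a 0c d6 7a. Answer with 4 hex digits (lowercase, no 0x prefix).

0291

Key hex bytes 5b 4c is 2 bytes ≤ B = 7; zero-pad to 7 bytes: K' = 5b 4c 00 00 00 00 00.
K' ⊕ ipad = 6d 7a 36 36 36 36 36.  K' ⊕ opad = 07 10 5c 5c 5c 5c 5c.
Inner input = (K'⊕ipad) ∥ m = 6d 7a 36 36 36 36 36 ∥ 5a 0c d6 7a.
Inner hash: sum = 109+122+54+54+54+54+54+90+12+214+122 = 939 → 03 ab.
Outer input = (K'⊕opad) ∥ inner = 07 10 5c 5c 5c 5c 5c ∥ 03 ab.
Outer hash (tag): sum = 7+16+92+92+92+92+92+3+171 = 657 → 02 91.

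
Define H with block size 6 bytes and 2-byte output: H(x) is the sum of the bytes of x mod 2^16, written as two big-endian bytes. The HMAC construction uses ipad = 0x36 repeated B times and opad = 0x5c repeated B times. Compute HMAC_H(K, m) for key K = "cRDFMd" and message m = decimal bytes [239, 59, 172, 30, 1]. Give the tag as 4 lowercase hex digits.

0129

Key "cRDFMd" = 63 52 44 46 4d 64 is exactly B = 6 bytes: K' = 63 52 44 46 4d 64.
K' ⊕ ipad = 55 64 72 70 7b 52.  K' ⊕ opad = 3f 0e 18 1a 11 38.
Inner input = (K'⊕ipad) ∥ m = 55 64 72 70 7b 52 ∥ ef 3b ac 1e 01.
Inner hash: sum = 85+100+114+112+123+82+239+59+172+30+1 = 1117 → 04 5d.
Outer input = (K'⊕opad) ∥ inner = 3f 0e 18 1a 11 38 ∥ 04 5d.
Outer hash (tag): sum = 63+14+24+26+17+56+4+93 = 297 → 01 29.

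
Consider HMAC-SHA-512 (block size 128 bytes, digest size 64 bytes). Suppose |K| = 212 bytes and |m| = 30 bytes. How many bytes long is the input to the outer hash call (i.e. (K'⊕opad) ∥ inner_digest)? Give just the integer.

192

Key is 212 > 128 bytes, so it is hashed to 64 bytes then zero-padded to 128: |K'| = 128.
Outer input = (K'⊕opad) ∥ H(inner) → 128 + 64 = 192 bytes.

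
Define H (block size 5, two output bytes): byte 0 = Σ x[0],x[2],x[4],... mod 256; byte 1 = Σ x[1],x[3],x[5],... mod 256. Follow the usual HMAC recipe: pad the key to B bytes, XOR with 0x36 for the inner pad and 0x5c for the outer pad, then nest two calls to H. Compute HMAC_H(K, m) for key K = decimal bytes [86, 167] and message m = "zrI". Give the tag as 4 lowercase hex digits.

4c95

Key decimal bytes [86, 167] = 56 a7 is 2 bytes ≤ B = 5; zero-pad to 5 bytes: K' = 56 a7 00 00 00.
K' ⊕ ipad = 60 91 36 36 36.  K' ⊕ opad = 0a fb 5c 5c 5c.
Inner input = (K'⊕ipad) ∥ m = 60 91 36 36 36 ∥ 7a 72 49.
Inner hash: even-index sum = 318 mod 256 = 62; odd-index sum = 394 mod 256 = 138 → 3e 8a.
Outer input = (K'⊕opad) ∥ inner = 0a fb 5c 5c 5c ∥ 3e 8a.
Outer hash (tag): even-index sum = 332 mod 256 = 76; odd-index sum = 405 mod 256 = 149 → 4c 95.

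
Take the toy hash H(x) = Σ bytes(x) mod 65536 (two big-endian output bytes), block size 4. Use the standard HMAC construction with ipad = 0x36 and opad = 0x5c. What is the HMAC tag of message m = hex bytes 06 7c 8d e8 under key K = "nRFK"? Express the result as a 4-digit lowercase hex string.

0114

Key "nRFK" = 6e 52 46 4b is exactly B = 4 bytes: K' = 6e 52 46 4b.
K' ⊕ ipad = 58 64 70 7d.  K' ⊕ opad = 32 0e 1a 17.
Inner input = (K'⊕ipad) ∥ m = 58 64 70 7d ∥ 06 7c 8d e8.
Inner hash: sum = 88+100+112+125+6+124+141+232 = 928 → 03 a0.
Outer input = (K'⊕opad) ∥ inner = 32 0e 1a 17 ∥ 03 a0.
Outer hash (tag): sum = 50+14+26+23+3+160 = 276 → 01 14.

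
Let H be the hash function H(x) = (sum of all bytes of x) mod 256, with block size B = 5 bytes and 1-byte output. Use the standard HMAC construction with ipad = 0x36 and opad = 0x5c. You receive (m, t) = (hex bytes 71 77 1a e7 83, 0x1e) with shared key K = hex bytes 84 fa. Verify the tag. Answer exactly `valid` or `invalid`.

Key hex bytes 84 fa is 2 bytes ≤ B = 5; zero-pad to 5 bytes: K' = 84 fa 00 00 00.
K' ⊕ ipad = b2 cc 36 36 36; K' ⊕ opad = d8 a6 5c 5c 5c.
Inner hash: sum = 178+204+54+54+54+113+119+26+231+131 = 1164; mod 256 = 140 → 8c.
Outer hash (recomputed tag): sum = 216+166+92+92+92+140 = 798; mod 256 = 30 → 1e.
Recomputed tag = 1e; claimed = 1e → match.

valid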